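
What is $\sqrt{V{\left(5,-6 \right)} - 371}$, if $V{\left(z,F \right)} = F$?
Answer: $i \sqrt{377} \approx 19.417 i$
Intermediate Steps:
$\sqrt{V{\left(5,-6 \right)} - 371} = \sqrt{-6 - 371} = \sqrt{-377} = i \sqrt{377}$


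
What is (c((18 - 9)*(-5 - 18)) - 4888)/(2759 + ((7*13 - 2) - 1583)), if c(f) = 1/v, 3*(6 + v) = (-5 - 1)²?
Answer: -29327/7590 ≈ -3.8639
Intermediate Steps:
v = 6 (v = -6 + (-5 - 1)²/3 = -6 + (⅓)*(-6)² = -6 + (⅓)*36 = -6 + 12 = 6)
c(f) = ⅙ (c(f) = 1/6 = ⅙)
(c((18 - 9)*(-5 - 18)) - 4888)/(2759 + ((7*13 - 2) - 1583)) = (⅙ - 4888)/(2759 + ((7*13 - 2) - 1583)) = -29327/(6*(2759 + ((91 - 2) - 1583))) = -29327/(6*(2759 + (89 - 1583))) = -29327/(6*(2759 - 1494)) = -29327/6/1265 = -29327/6*1/1265 = -29327/7590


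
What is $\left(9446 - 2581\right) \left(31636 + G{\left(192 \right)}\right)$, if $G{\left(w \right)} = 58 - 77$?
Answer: $217050705$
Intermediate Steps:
$G{\left(w \right)} = -19$
$\left(9446 - 2581\right) \left(31636 + G{\left(192 \right)}\right) = \left(9446 - 2581\right) \left(31636 - 19\right) = 6865 \cdot 31617 = 217050705$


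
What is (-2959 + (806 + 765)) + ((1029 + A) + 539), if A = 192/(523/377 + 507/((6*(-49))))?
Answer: -1617004/4153 ≈ -389.36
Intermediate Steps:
A = -2364544/4153 (A = 192/(523*(1/377) + 507/(-294)) = 192/(523/377 + 507*(-1/294)) = 192/(523/377 - 169/98) = 192/(-12459/36946) = 192*(-36946/12459) = -2364544/4153 ≈ -569.36)
(-2959 + (806 + 765)) + ((1029 + A) + 539) = (-2959 + (806 + 765)) + ((1029 - 2364544/4153) + 539) = (-2959 + 1571) + (1908893/4153 + 539) = -1388 + 4147360/4153 = -1617004/4153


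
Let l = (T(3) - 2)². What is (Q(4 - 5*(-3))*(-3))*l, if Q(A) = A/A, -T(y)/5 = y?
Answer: -867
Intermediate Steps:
T(y) = -5*y
l = 289 (l = (-5*3 - 2)² = (-15 - 2)² = (-17)² = 289)
Q(A) = 1
(Q(4 - 5*(-3))*(-3))*l = (1*(-3))*289 = -3*289 = -867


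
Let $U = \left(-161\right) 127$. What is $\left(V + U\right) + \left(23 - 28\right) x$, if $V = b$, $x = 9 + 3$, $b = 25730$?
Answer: $5223$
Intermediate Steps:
$x = 12$
$V = 25730$
$U = -20447$
$\left(V + U\right) + \left(23 - 28\right) x = \left(25730 - 20447\right) + \left(23 - 28\right) 12 = 5283 - 60 = 5223$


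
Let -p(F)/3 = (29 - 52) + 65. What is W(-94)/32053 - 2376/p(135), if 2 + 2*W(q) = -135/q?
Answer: 113632411/6025964 ≈ 18.857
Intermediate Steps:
p(F) = -126 (p(F) = -3*((29 - 52) + 65) = -3*(-23 + 65) = -3*42 = -126)
W(q) = -1 - 135/(2*q) (W(q) = -1 + (-135/q)/2 = -1 - 135/(2*q))
W(-94)/32053 - 2376/p(135) = ((-135/2 - 1*(-94))/(-94))/32053 - 2376/(-126) = -(-135/2 + 94)/94*(1/32053) - 2376*(-1/126) = -1/94*53/2*(1/32053) + 132/7 = -53/188*1/32053 + 132/7 = -53/6025964 + 132/7 = 113632411/6025964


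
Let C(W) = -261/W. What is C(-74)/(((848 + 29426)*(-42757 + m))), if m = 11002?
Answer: -3/817700740 ≈ -3.6688e-9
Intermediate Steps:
C(-74)/(((848 + 29426)*(-42757 + m))) = (-261/(-74))/(((848 + 29426)*(-42757 + 11002))) = (-261*(-1/74))/((30274*(-31755))) = (261/74)/(-961350870) = (261/74)*(-1/961350870) = -3/817700740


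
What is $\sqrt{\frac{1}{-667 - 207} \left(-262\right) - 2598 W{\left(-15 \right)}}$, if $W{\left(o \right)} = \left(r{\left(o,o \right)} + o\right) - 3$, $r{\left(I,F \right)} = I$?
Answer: $\frac{\sqrt{16372593493}}{437} \approx 292.8$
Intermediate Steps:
$W{\left(o \right)} = -3 + 2 o$ ($W{\left(o \right)} = \left(o + o\right) - 3 = 2 o - 3 = -3 + 2 o$)
$\sqrt{\frac{1}{-667 - 207} \left(-262\right) - 2598 W{\left(-15 \right)}} = \sqrt{\frac{1}{-667 - 207} \left(-262\right) - 2598 \left(-3 + 2 \left(-15\right)\right)} = \sqrt{\frac{1}{-874} \left(-262\right) - 2598 \left(-3 - 30\right)} = \sqrt{\left(- \frac{1}{874}\right) \left(-262\right) - -85734} = \sqrt{\frac{131}{437} + 85734} = \sqrt{\frac{37465889}{437}} = \frac{\sqrt{16372593493}}{437}$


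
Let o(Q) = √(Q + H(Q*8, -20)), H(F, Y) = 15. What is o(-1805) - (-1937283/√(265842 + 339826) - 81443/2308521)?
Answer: 81443/2308521 + 1937283*√151417/302834 + I*√1790 ≈ 2489.3 + 42.308*I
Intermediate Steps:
o(Q) = √(15 + Q) (o(Q) = √(Q + 15) = √(15 + Q))
o(-1805) - (-1937283/√(265842 + 339826) - 81443/2308521) = √(15 - 1805) - (-1937283/√(265842 + 339826) - 81443/2308521) = √(-1790) - (-1937283*√151417/302834 - 81443*1/2308521) = I*√1790 - (-1937283*√151417/302834 - 81443/2308521) = I*√1790 - (-81443/2308521 - 1937283*√151417/302834) = I*√1790 + (81443/2308521 + 1937283*√151417/302834) = 81443/2308521 + 1937283*√151417/302834 + I*√1790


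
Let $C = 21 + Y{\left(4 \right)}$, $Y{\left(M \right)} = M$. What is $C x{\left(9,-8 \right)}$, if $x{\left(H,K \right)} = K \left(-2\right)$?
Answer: $400$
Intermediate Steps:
$C = 25$ ($C = 21 + 4 = 25$)
$x{\left(H,K \right)} = - 2 K$
$C x{\left(9,-8 \right)} = 25 \left(\left(-2\right) \left(-8\right)\right) = 25 \cdot 16 = 400$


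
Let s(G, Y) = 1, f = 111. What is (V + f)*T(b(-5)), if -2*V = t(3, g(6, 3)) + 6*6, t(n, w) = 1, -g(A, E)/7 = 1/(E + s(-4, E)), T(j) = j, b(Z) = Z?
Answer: -925/2 ≈ -462.50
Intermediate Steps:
g(A, E) = -7/(1 + E) (g(A, E) = -7/(E + 1) = -7/(1 + E))
V = -37/2 (V = -(1 + 6*6)/2 = -(1 + 36)/2 = -½*37 = -37/2 ≈ -18.500)
(V + f)*T(b(-5)) = (-37/2 + 111)*(-5) = (185/2)*(-5) = -925/2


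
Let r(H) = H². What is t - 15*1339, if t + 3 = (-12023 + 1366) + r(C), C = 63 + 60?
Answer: -15616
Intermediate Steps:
C = 123
t = 4469 (t = -3 + ((-12023 + 1366) + 123²) = -3 + (-10657 + 15129) = -3 + 4472 = 4469)
t - 15*1339 = 4469 - 15*1339 = 4469 - 1*20085 = 4469 - 20085 = -15616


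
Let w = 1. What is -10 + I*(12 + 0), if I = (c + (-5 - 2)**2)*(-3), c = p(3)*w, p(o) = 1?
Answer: -1810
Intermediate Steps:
c = 1 (c = 1*1 = 1)
I = -150 (I = (1 + (-5 - 2)**2)*(-3) = (1 + (-7)**2)*(-3) = (1 + 49)*(-3) = 50*(-3) = -150)
-10 + I*(12 + 0) = -10 - 150*(12 + 0) = -10 - 150*12 = -10 - 1800 = -1810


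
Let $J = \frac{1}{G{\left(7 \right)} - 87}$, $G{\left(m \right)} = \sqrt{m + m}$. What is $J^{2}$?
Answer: $\frac{1}{\left(87 - \sqrt{14}\right)^{2}} \approx 0.00014426$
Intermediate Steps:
$G{\left(m \right)} = \sqrt{2} \sqrt{m}$ ($G{\left(m \right)} = \sqrt{2 m} = \sqrt{2} \sqrt{m}$)
$J = \frac{1}{-87 + \sqrt{14}}$ ($J = \frac{1}{\sqrt{2} \sqrt{7} - 87} = \frac{1}{\sqrt{14} - 87} = \frac{1}{-87 + \sqrt{14}} \approx -0.012011$)
$J^{2} = \left(- \frac{87}{7555} - \frac{\sqrt{14}}{7555}\right)^{2}$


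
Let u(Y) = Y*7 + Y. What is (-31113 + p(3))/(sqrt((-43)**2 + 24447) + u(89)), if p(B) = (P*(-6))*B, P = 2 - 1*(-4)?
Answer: -926223/20027 + 10407*sqrt(6574)/80108 ≈ -35.715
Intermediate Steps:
P = 6 (P = 2 + 4 = 6)
u(Y) = 8*Y (u(Y) = 7*Y + Y = 8*Y)
p(B) = -36*B (p(B) = (6*(-6))*B = -36*B)
(-31113 + p(3))/(sqrt((-43)**2 + 24447) + u(89)) = (-31113 - 36*3)/(sqrt((-43)**2 + 24447) + 8*89) = (-31113 - 108)/(sqrt(1849 + 24447) + 712) = -31221/(sqrt(26296) + 712) = -31221/(2*sqrt(6574) + 712) = -31221/(712 + 2*sqrt(6574))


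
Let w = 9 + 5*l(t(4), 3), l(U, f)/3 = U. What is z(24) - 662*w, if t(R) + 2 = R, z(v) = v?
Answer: -25794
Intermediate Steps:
t(R) = -2 + R
l(U, f) = 3*U
w = 39 (w = 9 + 5*(3*(-2 + 4)) = 9 + 5*(3*2) = 9 + 5*6 = 9 + 30 = 39)
z(24) - 662*w = 24 - 662*39 = 24 - 25818 = -25794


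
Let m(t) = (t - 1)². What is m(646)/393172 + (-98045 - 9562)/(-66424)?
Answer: 17485526001/6529014232 ≈ 2.6781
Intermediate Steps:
m(t) = (-1 + t)²
m(646)/393172 + (-98045 - 9562)/(-66424) = (-1 + 646)²/393172 + (-98045 - 9562)/(-66424) = 645²*(1/393172) - 107607*(-1/66424) = 416025*(1/393172) + 107607/66424 = 416025/393172 + 107607/66424 = 17485526001/6529014232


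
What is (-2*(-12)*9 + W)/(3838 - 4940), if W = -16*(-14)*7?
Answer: -892/551 ≈ -1.6189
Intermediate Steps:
W = 1568 (W = 224*7 = 1568)
(-2*(-12)*9 + W)/(3838 - 4940) = (-2*(-12)*9 + 1568)/(3838 - 4940) = (24*9 + 1568)/(-1102) = (216 + 1568)*(-1/1102) = 1784*(-1/1102) = -892/551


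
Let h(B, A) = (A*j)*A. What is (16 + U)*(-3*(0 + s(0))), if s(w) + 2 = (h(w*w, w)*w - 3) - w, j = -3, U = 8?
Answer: 360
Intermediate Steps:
h(B, A) = -3*A² (h(B, A) = (A*(-3))*A = (-3*A)*A = -3*A²)
s(w) = -5 - w - 3*w³ (s(w) = -2 + (((-3*w²)*w - 3) - w) = -2 + ((-3*w³ - 3) - w) = -2 + ((-3 - 3*w³) - w) = -2 + (-3 - w - 3*w³) = -5 - w - 3*w³)
(16 + U)*(-3*(0 + s(0))) = (16 + 8)*(-3*(0 + (-5 - 1*0 - 3*0³))) = 24*(-3*(0 + (-5 + 0 - 3*0))) = 24*(-3*(0 + (-5 + 0 + 0))) = 24*(-3*(0 - 5)) = 24*(-3*(-5)) = 24*15 = 360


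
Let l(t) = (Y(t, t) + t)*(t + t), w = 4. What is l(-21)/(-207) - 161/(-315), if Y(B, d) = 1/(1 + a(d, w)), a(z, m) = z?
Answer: -7783/2070 ≈ -3.7599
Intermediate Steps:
Y(B, d) = 1/(1 + d)
l(t) = 2*t*(t + 1/(1 + t)) (l(t) = (1/(1 + t) + t)*(t + t) = (t + 1/(1 + t))*(2*t) = 2*t*(t + 1/(1 + t)))
l(-21)/(-207) - 161/(-315) = (2*(-21)*(1 - 21*(1 - 21))/(1 - 21))/(-207) - 161/(-315) = (2*(-21)*(1 - 21*(-20))/(-20))*(-1/207) - 161*(-1/315) = (2*(-21)*(-1/20)*(1 + 420))*(-1/207) + 23/45 = (2*(-21)*(-1/20)*421)*(-1/207) + 23/45 = (8841/10)*(-1/207) + 23/45 = -2947/690 + 23/45 = -7783/2070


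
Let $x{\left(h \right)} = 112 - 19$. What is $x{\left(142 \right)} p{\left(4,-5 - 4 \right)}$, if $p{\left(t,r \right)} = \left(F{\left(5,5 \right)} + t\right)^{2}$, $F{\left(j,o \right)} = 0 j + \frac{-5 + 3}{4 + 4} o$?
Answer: $\frac{11253}{16} \approx 703.31$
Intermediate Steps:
$F{\left(j,o \right)} = - \frac{o}{4}$ ($F{\left(j,o \right)} = 0 + - \frac{2}{8} o = 0 + \left(-2\right) \frac{1}{8} o = 0 - \frac{o}{4} = - \frac{o}{4}$)
$p{\left(t,r \right)} = \left(- \frac{5}{4} + t\right)^{2}$ ($p{\left(t,r \right)} = \left(\left(- \frac{1}{4}\right) 5 + t\right)^{2} = \left(- \frac{5}{4} + t\right)^{2}$)
$x{\left(h \right)} = 93$
$x{\left(142 \right)} p{\left(4,-5 - 4 \right)} = 93 \frac{\left(-5 + 4 \cdot 4\right)^{2}}{16} = 93 \frac{\left(-5 + 16\right)^{2}}{16} = 93 \frac{11^{2}}{16} = 93 \cdot \frac{1}{16} \cdot 121 = 93 \cdot \frac{121}{16} = \frac{11253}{16}$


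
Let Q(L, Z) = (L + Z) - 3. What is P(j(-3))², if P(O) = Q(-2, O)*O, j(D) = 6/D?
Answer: 196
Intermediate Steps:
Q(L, Z) = -3 + L + Z
P(O) = O*(-5 + O) (P(O) = (-3 - 2 + O)*O = (-5 + O)*O = O*(-5 + O))
P(j(-3))² = ((6/(-3))*(-5 + 6/(-3)))² = ((6*(-⅓))*(-5 + 6*(-⅓)))² = (-2*(-5 - 2))² = (-2*(-7))² = 14² = 196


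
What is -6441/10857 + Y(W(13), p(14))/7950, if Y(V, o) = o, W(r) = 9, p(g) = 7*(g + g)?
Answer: -8179663/14385525 ≈ -0.56860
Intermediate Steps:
p(g) = 14*g (p(g) = 7*(2*g) = 14*g)
-6441/10857 + Y(W(13), p(14))/7950 = -6441/10857 + (14*14)/7950 = -6441*1/10857 + 196*(1/7950) = -2147/3619 + 98/3975 = -8179663/14385525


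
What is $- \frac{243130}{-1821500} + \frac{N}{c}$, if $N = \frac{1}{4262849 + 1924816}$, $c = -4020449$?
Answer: $\frac{120967831687326791}{906276088588541550} \approx 0.13348$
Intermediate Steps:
$N = \frac{1}{6187665} \approx 1.6161 \cdot 10^{-7}$
$- \frac{243130}{-1821500} + \frac{N}{c} = - \frac{243130}{-1821500} + \frac{1}{6187665 \left(-4020449\right)} = \left(-243130\right) \left(- \frac{1}{1821500}\right) + \frac{1}{6187665} \left(- \frac{1}{4020449}\right) = \frac{24313}{182150} - \frac{1}{24877191561585} = \frac{120967831687326791}{906276088588541550}$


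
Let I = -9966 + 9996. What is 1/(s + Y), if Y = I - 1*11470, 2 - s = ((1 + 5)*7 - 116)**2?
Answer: -1/16914 ≈ -5.9123e-5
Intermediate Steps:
I = 30
s = -5474 (s = 2 - ((1 + 5)*7 - 116)**2 = 2 - (6*7 - 116)**2 = 2 - (42 - 116)**2 = 2 - 1*(-74)**2 = 2 - 1*5476 = 2 - 5476 = -5474)
Y = -11440 (Y = 30 - 1*11470 = 30 - 11470 = -11440)
1/(s + Y) = 1/(-5474 - 11440) = 1/(-16914) = -1/16914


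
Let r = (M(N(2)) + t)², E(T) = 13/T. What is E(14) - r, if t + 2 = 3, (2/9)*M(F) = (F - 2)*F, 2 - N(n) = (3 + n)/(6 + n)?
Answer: -836327/114688 ≈ -7.2922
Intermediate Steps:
N(n) = 2 - (3 + n)/(6 + n)
M(F) = 9*F*(-2 + F)/2 (M(F) = 9*((F - 2)*F)/2 = 9*((-2 + F)*F)/2 = 9*(F*(-2 + F))/2 = 9*F*(-2 + F)/2)
t = 1 (t = -2 + 3 = 1)
r = 134689/16384 (r = (9*((9 + 2)/(6 + 2))*(-2 + (9 + 2)/(6 + 2))/2 + 1)² = (9*(11/8)*(-2 + 11/8)/2 + 1)² = (9*((⅛)*11)*(-2 + (⅛)*11)/2 + 1)² = ((9/2)*(11/8)*(-2 + 11/8) + 1)² = ((9/2)*(11/8)*(-5/8) + 1)² = (-495/128 + 1)² = (-367/128)² = 134689/16384 ≈ 8.2208)
E(14) - r = 13/14 - 1*134689/16384 = 13*(1/14) - 134689/16384 = 13/14 - 134689/16384 = -836327/114688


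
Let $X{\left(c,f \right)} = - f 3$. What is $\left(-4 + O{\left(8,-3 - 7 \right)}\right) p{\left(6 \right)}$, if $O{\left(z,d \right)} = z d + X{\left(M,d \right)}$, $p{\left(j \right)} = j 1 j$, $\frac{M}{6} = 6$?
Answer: $-1944$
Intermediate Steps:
$M = 36$ ($M = 6 \cdot 6 = 36$)
$X{\left(c,f \right)} = - 3 f$
$p{\left(j \right)} = j^{2}$ ($p{\left(j \right)} = j j = j^{2}$)
$O{\left(z,d \right)} = - 3 d + d z$ ($O{\left(z,d \right)} = z d - 3 d = d z - 3 d = - 3 d + d z$)
$\left(-4 + O{\left(8,-3 - 7 \right)}\right) p{\left(6 \right)} = \left(-4 + \left(-3 - 7\right) \left(-3 + 8\right)\right) 6^{2} = \left(-4 + \left(-3 - 7\right) 5\right) 36 = \left(-4 - 50\right) 36 = \left(-54\right) 36 = -1944$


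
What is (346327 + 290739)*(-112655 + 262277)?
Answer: 95319089052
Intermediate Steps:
(346327 + 290739)*(-112655 + 262277) = 637066*149622 = 95319089052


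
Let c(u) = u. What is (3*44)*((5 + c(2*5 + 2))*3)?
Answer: 6732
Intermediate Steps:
(3*44)*((5 + c(2*5 + 2))*3) = (3*44)*((5 + (2*5 + 2))*3) = 132*((5 + (10 + 2))*3) = 132*((5 + 12)*3) = 132*(17*3) = 132*51 = 6732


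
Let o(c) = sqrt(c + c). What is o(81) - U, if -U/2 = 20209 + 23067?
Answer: 86552 + 9*sqrt(2) ≈ 86565.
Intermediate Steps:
o(c) = sqrt(2)*sqrt(c) (o(c) = sqrt(2*c) = sqrt(2)*sqrt(c))
U = -86552 (U = -2*(20209 + 23067) = -2*43276 = -86552)
o(81) - U = sqrt(2)*sqrt(81) - 1*(-86552) = sqrt(2)*9 + 86552 = 9*sqrt(2) + 86552 = 86552 + 9*sqrt(2)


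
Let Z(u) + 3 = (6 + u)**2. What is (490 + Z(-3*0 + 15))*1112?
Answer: 1031936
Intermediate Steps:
Z(u) = -3 + (6 + u)**2
(490 + Z(-3*0 + 15))*1112 = (490 + (-3 + (6 + (-3*0 + 15))**2))*1112 = (490 + (-3 + (6 + (0 + 15))**2))*1112 = (490 + (-3 + (6 + 15)**2))*1112 = (490 + (-3 + 21**2))*1112 = (490 + (-3 + 441))*1112 = (490 + 438)*1112 = 928*1112 = 1031936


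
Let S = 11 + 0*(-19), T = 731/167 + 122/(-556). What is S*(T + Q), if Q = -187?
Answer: -93374941/46426 ≈ -2011.3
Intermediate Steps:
T = 193031/46426 (T = 731*(1/167) + 122*(-1/556) = 731/167 - 61/278 = 193031/46426 ≈ 4.1578)
S = 11 (S = 11 + 0 = 11)
S*(T + Q) = 11*(193031/46426 - 187) = 11*(-8488631/46426) = -93374941/46426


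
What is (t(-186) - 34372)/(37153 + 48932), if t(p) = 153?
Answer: -34219/86085 ≈ -0.39750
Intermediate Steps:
(t(-186) - 34372)/(37153 + 48932) = (153 - 34372)/(37153 + 48932) = -34219/86085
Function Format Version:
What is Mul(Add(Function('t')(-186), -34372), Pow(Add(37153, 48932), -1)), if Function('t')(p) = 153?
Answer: Rational(-34219, 86085) ≈ -0.39750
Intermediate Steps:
Mul(Add(Function('t')(-186), -34372), Pow(Add(37153, 48932), -1)) = Mul(Add(153, -34372), Pow(Add(37153, 48932), -1)) = Mul(-34219, Pow(86085, -1)) = Mul(-34219, Rational(1, 86085)) = Rational(-34219, 86085)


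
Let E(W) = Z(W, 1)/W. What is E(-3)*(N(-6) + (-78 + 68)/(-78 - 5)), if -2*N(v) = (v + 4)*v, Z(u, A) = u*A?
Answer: -488/83 ≈ -5.8795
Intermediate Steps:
Z(u, A) = A*u
N(v) = -v*(4 + v)/2 (N(v) = -(v + 4)*v/2 = -(4 + v)*v/2 = -v*(4 + v)/2)
E(W) = 1 (E(W) = (1*W)/W = W/W = 1)
E(-3)*(N(-6) + (-78 + 68)/(-78 - 5)) = 1*(-½*(-6)*(4 - 6) + (-78 + 68)/(-78 - 5)) = 1*(-½*(-6)*(-2) - 10/(-83)) = 1*(-6 - 10*(-1/83)) = 1*(-6 + 10/83) = 1*(-488/83) = -488/83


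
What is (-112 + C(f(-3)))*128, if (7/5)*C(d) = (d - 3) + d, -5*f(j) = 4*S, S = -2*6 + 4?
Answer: -13440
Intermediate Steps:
S = -8 (S = -12 + 4 = -8)
f(j) = 32/5 (f(j) = -4*(-8)/5 = -1/5*(-32) = 32/5)
C(d) = -15/7 + 10*d/7 (C(d) = 5*((d - 3) + d)/7 = 5*((-3 + d) + d)/7 = 5*(-3 + 2*d)/7 = -15/7 + 10*d/7)
(-112 + C(f(-3)))*128 = (-112 + (-15/7 + (10/7)*(32/5)))*128 = (-112 + (-15/7 + 64/7))*128 = (-112 + 7)*128 = -105*128 = -13440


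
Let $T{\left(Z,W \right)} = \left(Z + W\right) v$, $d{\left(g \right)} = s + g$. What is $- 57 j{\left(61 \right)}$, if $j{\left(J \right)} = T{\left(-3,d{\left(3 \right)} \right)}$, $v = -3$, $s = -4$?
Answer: $-684$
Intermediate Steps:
$d{\left(g \right)} = -4 + g$
$T{\left(Z,W \right)} = - 3 W - 3 Z$ ($T{\left(Z,W \right)} = \left(Z + W\right) \left(-3\right) = \left(W + Z\right) \left(-3\right) = - 3 W - 3 Z$)
$j{\left(J \right)} = 12$ ($j{\left(J \right)} = - 3 \left(-4 + 3\right) - -9 = \left(-3\right) \left(-1\right) + 9 = 3 + 9 = 12$)
$- 57 j{\left(61 \right)} = \left(-57\right) 12 = -684$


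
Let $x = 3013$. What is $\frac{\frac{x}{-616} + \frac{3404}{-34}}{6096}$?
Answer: $- \frac{366551}{21279104} \approx -0.017226$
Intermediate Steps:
$\frac{\frac{x}{-616} + \frac{3404}{-34}}{6096} = \frac{\frac{3013}{-616} + \frac{3404}{-34}}{6096} = \left(3013 \left(- \frac{1}{616}\right) + 3404 \left(- \frac{1}{34}\right)\right) \frac{1}{6096} = \left(- \frac{3013}{616} - \frac{1702}{17}\right) \frac{1}{6096} = \left(- \frac{1099653}{10472}\right) \frac{1}{6096} = - \frac{366551}{21279104}$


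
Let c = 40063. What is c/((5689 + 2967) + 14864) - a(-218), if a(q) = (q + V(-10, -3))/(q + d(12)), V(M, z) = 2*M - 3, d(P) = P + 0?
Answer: 1292329/2422560 ≈ 0.53346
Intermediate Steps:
d(P) = P
V(M, z) = -3 + 2*M
a(q) = (-23 + q)/(12 + q) (a(q) = (q + (-3 + 2*(-10)))/(q + 12) = (q + (-3 - 20))/(12 + q) = (q - 23)/(12 + q) = (-23 + q)/(12 + q))
c/((5689 + 2967) + 14864) - a(-218) = 40063/((5689 + 2967) + 14864) - (-23 - 218)/(12 - 218) = 40063/(8656 + 14864) - (-241)/(-206) = 40063/23520 - (-1)*(-241)/206 = 40063*(1/23520) - 1*241/206 = 40063/23520 - 241/206 = 1292329/2422560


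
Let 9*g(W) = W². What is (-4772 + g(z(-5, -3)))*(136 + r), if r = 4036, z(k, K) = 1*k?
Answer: -179074756/9 ≈ -1.9897e+7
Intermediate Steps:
z(k, K) = k
g(W) = W²/9
(-4772 + g(z(-5, -3)))*(136 + r) = (-4772 + (⅑)*(-5)²)*(136 + 4036) = (-4772 + (⅑)*25)*4172 = (-4772 + 25/9)*4172 = -42923/9*4172 = -179074756/9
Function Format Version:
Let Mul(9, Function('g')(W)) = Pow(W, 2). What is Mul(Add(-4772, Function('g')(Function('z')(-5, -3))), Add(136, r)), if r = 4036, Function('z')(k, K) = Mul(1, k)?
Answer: Rational(-179074756, 9) ≈ -1.9897e+7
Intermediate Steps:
Function('z')(k, K) = k
Function('g')(W) = Mul(Rational(1, 9), Pow(W, 2))
Mul(Add(-4772, Function('g')(Function('z')(-5, -3))), Add(136, r)) = Mul(Add(-4772, Mul(Rational(1, 9), Pow(-5, 2))), Add(136, 4036)) = Mul(Add(-4772, Mul(Rational(1, 9), 25)), 4172) = Mul(Add(-4772, Rational(25, 9)), 4172) = Mul(Rational(-42923, 9), 4172) = Rational(-179074756, 9)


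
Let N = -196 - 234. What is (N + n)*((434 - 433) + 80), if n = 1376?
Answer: 76626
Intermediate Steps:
N = -430
(N + n)*((434 - 433) + 80) = (-430 + 1376)*((434 - 433) + 80) = 946*(1 + 80) = 946*81 = 76626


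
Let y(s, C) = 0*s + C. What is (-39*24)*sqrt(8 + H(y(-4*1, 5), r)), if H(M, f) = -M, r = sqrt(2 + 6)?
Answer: -936*sqrt(3) ≈ -1621.2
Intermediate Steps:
y(s, C) = C (y(s, C) = 0 + C = C)
r = 2*sqrt(2) (r = sqrt(8) = 2*sqrt(2) ≈ 2.8284)
(-39*24)*sqrt(8 + H(y(-4*1, 5), r)) = (-39*24)*sqrt(8 - 1*5) = -936*sqrt(8 - 5) = -936*sqrt(3)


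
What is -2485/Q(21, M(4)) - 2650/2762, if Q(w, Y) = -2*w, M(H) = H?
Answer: 482305/8286 ≈ 58.207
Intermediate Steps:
-2485/Q(21, M(4)) - 2650/2762 = -2485/((-2*21)) - 2650/2762 = -2485/(-42) - 2650*1/2762 = -2485*(-1/42) - 1325/1381 = 355/6 - 1325/1381 = 482305/8286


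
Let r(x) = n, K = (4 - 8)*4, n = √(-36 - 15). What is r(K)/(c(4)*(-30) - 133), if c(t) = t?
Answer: -I*√51/253 ≈ -0.028227*I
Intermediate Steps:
n = I*√51 (n = √(-51) = I*√51 ≈ 7.1414*I)
K = -16 (K = -4*4 = -16)
r(x) = I*√51
r(K)/(c(4)*(-30) - 133) = (I*√51)/(4*(-30) - 133) = (I*√51)/(-120 - 133) = (I*√51)/(-253) = (I*√51)*(-1/253) = -I*√51/253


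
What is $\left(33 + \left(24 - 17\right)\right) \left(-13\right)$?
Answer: $-520$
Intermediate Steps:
$\left(33 + \left(24 - 17\right)\right) \left(-13\right) = \left(33 + 7\right) \left(-13\right) = 40 \left(-13\right) = -520$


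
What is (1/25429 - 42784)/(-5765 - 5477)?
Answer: 1087954335/285872818 ≈ 3.8057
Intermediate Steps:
(1/25429 - 42784)/(-5765 - 5477) = (1/25429 - 42784)/(-11242) = -1087954335/25429*(-1/11242) = 1087954335/285872818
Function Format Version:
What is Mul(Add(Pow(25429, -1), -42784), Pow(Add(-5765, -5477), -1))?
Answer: Rational(1087954335, 285872818) ≈ 3.8057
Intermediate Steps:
Mul(Add(Pow(25429, -1), -42784), Pow(Add(-5765, -5477), -1)) = Mul(Add(Rational(1, 25429), -42784), Pow(-11242, -1)) = Mul(Rational(-1087954335, 25429), Rational(-1, 11242)) = Rational(1087954335, 285872818)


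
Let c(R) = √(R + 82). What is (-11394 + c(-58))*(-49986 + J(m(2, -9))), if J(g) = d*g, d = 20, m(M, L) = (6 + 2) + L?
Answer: 569768364 - 100012*√6 ≈ 5.6952e+8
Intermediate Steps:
m(M, L) = 8 + L
J(g) = 20*g
c(R) = √(82 + R)
(-11394 + c(-58))*(-49986 + J(m(2, -9))) = (-11394 + √(82 - 58))*(-49986 + 20*(8 - 9)) = (-11394 + √24)*(-49986 + 20*(-1)) = (-11394 + 2*√6)*(-49986 - 20) = (-11394 + 2*√6)*(-50006) = 569768364 - 100012*√6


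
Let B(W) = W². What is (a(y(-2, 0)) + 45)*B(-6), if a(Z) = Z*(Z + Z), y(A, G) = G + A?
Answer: 1908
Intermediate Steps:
y(A, G) = A + G
a(Z) = 2*Z² (a(Z) = Z*(2*Z) = 2*Z²)
(a(y(-2, 0)) + 45)*B(-6) = (2*(-2 + 0)² + 45)*(-6)² = (2*(-2)² + 45)*36 = (2*4 + 45)*36 = (8 + 45)*36 = 53*36 = 1908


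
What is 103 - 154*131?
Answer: -20071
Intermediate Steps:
103 - 154*131 = 103 - 20174 = -20071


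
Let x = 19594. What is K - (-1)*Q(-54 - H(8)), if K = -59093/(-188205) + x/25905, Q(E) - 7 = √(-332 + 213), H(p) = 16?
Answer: 2623109774/325030035 + I*√119 ≈ 8.0704 + 10.909*I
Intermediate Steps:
Q(E) = 7 + I*√119 (Q(E) = 7 + √(-332 + 213) = 7 + √(-119) = 7 + I*√119)
K = 347899529/325030035 (K = -59093/(-188205) + 19594/25905 = -59093*(-1/188205) + 19594*(1/25905) = 59093/188205 + 19594/25905 = 347899529/325030035 ≈ 1.0704)
K - (-1)*Q(-54 - H(8)) = 347899529/325030035 - (-1)*(7 + I*√119) = 347899529/325030035 - (-7 - I*√119) = 347899529/325030035 + (7 + I*√119) = 2623109774/325030035 + I*√119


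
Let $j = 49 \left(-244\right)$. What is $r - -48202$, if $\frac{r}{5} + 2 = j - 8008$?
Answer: $-51628$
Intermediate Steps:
$j = -11956$
$r = -99830$ ($r = -10 + 5 \left(-11956 - 8008\right) = -10 + 5 \left(-19964\right) = -10 - 99820 = -99830$)
$r - -48202 = -99830 - -48202 = -99830 + 48202 = -51628$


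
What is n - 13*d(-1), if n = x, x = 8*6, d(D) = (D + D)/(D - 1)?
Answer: 35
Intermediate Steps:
d(D) = 2*D/(-1 + D) (d(D) = (2*D)/(-1 + D) = 2*D/(-1 + D))
x = 48
n = 48
n - 13*d(-1) = 48 - 26*(-1)/(-1 - 1) = 48 - 26*(-1)/(-2) = 48 - 26*(-1)*(-1)/2 = 48 - 13*1 = 48 - 13 = 35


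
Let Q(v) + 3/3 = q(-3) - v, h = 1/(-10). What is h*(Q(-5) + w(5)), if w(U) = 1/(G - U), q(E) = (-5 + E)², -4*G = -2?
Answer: -61/9 ≈ -6.7778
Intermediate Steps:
G = ½ (G = -¼*(-2) = ½ ≈ 0.50000)
h = -⅒ ≈ -0.10000
Q(v) = 63 - v (Q(v) = -1 + ((-5 - 3)² - v) = -1 + ((-8)² - v) = -1 + (64 - v) = 63 - v)
w(U) = 1/(½ - U)
h*(Q(-5) + w(5)) = -((63 - 1*(-5)) - 2/(-1 + 2*5))/10 = -((63 + 5) - 2/(-1 + 10))/10 = -(68 - 2/9)/10 = -⅒*610/9 = -61/9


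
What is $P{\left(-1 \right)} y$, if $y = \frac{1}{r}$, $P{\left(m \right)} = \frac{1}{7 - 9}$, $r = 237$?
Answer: $- \frac{1}{474} \approx -0.0021097$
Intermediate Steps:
$P{\left(m \right)} = - \frac{1}{2}$ ($P{\left(m \right)} = \frac{1}{7 - 9} = \frac{1}{-2} = - \frac{1}{2}$)
$y = \frac{1}{237} \approx 0.0042194$
$P{\left(-1 \right)} y = \left(- \frac{1}{2}\right) \frac{1}{237} = - \frac{1}{474}$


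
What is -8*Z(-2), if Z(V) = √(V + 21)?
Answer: -8*√19 ≈ -34.871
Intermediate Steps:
Z(V) = √(21 + V)
-8*Z(-2) = -8*√(21 - 2) = -8*√19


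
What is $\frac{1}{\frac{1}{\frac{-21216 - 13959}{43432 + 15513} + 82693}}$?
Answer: $\frac{974860742}{11789} \approx 82692.0$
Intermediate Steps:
$\frac{1}{\frac{1}{\frac{-21216 - 13959}{43432 + 15513} + 82693}} = \frac{1}{\frac{1}{- \frac{35175}{58945} + 82693}} = \frac{1}{\frac{1}{\left(-35175\right) \frac{1}{58945} + 82693}} = \frac{1}{\frac{1}{- \frac{7035}{11789} + 82693}} = \frac{1}{\frac{1}{\frac{974860742}{11789}}} = \frac{1}{\frac{11789}{974860742}} = \frac{974860742}{11789}$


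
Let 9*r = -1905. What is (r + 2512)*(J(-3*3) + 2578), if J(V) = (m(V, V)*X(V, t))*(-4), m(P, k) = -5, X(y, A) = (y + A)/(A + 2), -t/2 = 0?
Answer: 17169688/3 ≈ 5.7232e+6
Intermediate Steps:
r = -635/3 (r = (⅑)*(-1905) = -635/3 ≈ -211.67)
t = 0 (t = -2*0 = 0)
X(y, A) = (A + y)/(2 + A)
J(V) = 10*V (J(V) = -5*(0 + V)/(2 + 0)*(-4) = -5*V/2*(-4) = 10*V)
(r + 2512)*(J(-3*3) + 2578) = (-635/3 + 2512)*(10*(-3*3) + 2578) = 6901*(10*(-9) + 2578)/3 = 6901*(-90 + 2578)/3 = (6901/3)*2488 = 17169688/3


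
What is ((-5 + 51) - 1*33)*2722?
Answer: 35386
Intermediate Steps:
((-5 + 51) - 1*33)*2722 = (46 - 33)*2722 = 13*2722 = 35386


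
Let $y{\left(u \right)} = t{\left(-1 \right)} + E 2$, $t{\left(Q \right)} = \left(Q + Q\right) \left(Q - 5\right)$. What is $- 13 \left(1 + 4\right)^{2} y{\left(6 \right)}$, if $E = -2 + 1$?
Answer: $-3250$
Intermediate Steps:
$E = -1$
$t{\left(Q \right)} = 2 Q \left(-5 + Q\right)$
$y{\left(u \right)} = 10$ ($y{\left(u \right)} = 2 \left(-1\right) \left(-5 - 1\right) - 2 = 2 \left(-1\right) \left(-6\right) - 2 = 12 - 2 = 10$)
$- 13 \left(1 + 4\right)^{2} y{\left(6 \right)} = - 13 \left(1 + 4\right)^{2} \cdot 10 = - 13 \cdot 5^{2} \cdot 10 = \left(-13\right) 25 \cdot 10 = \left(-325\right) 10 = -3250$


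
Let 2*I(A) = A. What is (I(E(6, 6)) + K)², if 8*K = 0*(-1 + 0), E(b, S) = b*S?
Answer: 324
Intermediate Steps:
E(b, S) = S*b
K = 0 (K = (0*(-1 + 0))/8 = (0*(-1))/8 = (⅛)*0 = 0)
I(A) = A/2
(I(E(6, 6)) + K)² = ((6*6)/2 + 0)² = ((½)*36 + 0)² = (18 + 0)² = 18² = 324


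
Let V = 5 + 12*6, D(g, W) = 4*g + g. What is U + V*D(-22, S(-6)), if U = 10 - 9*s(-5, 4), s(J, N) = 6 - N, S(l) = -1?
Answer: -8478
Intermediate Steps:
D(g, W) = 5*g
V = 77 (V = 5 + 72 = 77)
U = -8 (U = 10 - 9*(6 - 1*4) = 10 - 9*(6 - 4) = 10 - 9*2 = 10 - 18 = -8)
U + V*D(-22, S(-6)) = -8 + 77*(5*(-22)) = -8 + 77*(-110) = -8 - 8470 = -8478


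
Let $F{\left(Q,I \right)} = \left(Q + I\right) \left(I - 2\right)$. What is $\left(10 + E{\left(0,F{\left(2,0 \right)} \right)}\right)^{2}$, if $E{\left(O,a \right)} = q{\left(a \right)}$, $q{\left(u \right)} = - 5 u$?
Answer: $900$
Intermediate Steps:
$F{\left(Q,I \right)} = \left(-2 + I\right) \left(I + Q\right)$ ($F{\left(Q,I \right)} = \left(I + Q\right) \left(-2 + I\right) = \left(-2 + I\right) \left(I + Q\right)$)
$E{\left(O,a \right)} = - 5 a$
$\left(10 + E{\left(0,F{\left(2,0 \right)} \right)}\right)^{2} = \left(10 - 5 \left(0^{2} - 0 - 4 + 0 \cdot 2\right)\right)^{2} = \left(10 - 5 \left(0 + 0 - 4 + 0\right)\right)^{2} = \left(10 - -20\right)^{2} = \left(10 + 20\right)^{2} = 30^{2} = 900$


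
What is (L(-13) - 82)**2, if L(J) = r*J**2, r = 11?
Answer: 3157729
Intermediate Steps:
L(J) = 11*J**2
(L(-13) - 82)**2 = (11*(-13)**2 - 82)**2 = (11*169 - 82)**2 = (1859 - 82)**2 = 1777**2 = 3157729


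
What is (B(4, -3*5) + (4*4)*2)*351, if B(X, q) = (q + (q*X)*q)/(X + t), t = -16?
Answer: -58617/4 ≈ -14654.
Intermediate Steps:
B(X, q) = (q + X*q²)/(-16 + X) (B(X, q) = (q + (q*X)*q)/(X - 16) = (q + (X*q)*q)/(-16 + X) = (q + X*q²)/(-16 + X))
(B(4, -3*5) + (4*4)*2)*351 = ((-3*5)*(1 + 4*(-3*5))/(-16 + 4) + (4*4)*2)*351 = (-15*(1 + 4*(-15))/(-12) + 16*2)*351 = (-15*(-1/12)*(1 - 60) + 32)*351 = (-15*(-1/12)*(-59) + 32)*351 = (-295/4 + 32)*351 = -167/4*351 = -58617/4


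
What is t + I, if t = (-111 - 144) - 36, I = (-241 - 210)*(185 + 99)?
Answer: -128375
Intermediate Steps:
I = -128084 (I = -451*284 = -128084)
t = -291 (t = -255 - 36 = -291)
t + I = -291 - 128084 = -128375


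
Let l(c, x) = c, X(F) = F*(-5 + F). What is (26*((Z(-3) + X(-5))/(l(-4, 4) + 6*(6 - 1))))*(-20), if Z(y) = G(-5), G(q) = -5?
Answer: -900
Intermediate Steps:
Z(y) = -5
(26*((Z(-3) + X(-5))/(l(-4, 4) + 6*(6 - 1))))*(-20) = (26*((-5 - 5*(-5 - 5))/(-4 + 6*(6 - 1))))*(-20) = (26*((-5 - 5*(-10))/(-4 + 6*5)))*(-20) = (26*((-5 + 50)/(-4 + 30)))*(-20) = (26*(45/26))*(-20) = 45*(-20) = -900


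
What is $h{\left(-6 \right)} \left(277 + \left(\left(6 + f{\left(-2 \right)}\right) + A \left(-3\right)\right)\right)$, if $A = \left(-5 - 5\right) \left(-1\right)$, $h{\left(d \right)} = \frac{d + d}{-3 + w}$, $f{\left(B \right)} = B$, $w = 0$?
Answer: $1004$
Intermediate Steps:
$h{\left(d \right)} = - \frac{2 d}{3}$ ($h{\left(d \right)} = \frac{d + d}{-3 + 0} = \frac{2 d}{-3} = 2 d \left(- \frac{1}{3}\right) = - \frac{2 d}{3}$)
$A = 10$ ($A = \left(-10\right) \left(-1\right) = 10$)
$h{\left(-6 \right)} \left(277 + \left(\left(6 + f{\left(-2 \right)}\right) + A \left(-3\right)\right)\right) = \left(- \frac{2}{3}\right) \left(-6\right) \left(277 + \left(\left(6 - 2\right) + 10 \left(-3\right)\right)\right) = 4 \left(277 + \left(4 - 30\right)\right) = 4 \left(277 - 26\right) = 4 \cdot 251 = 1004$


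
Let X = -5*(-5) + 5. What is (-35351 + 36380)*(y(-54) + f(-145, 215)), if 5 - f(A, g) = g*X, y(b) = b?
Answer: -6687471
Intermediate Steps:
X = 30 (X = 25 + 5 = 30)
f(A, g) = 5 - 30*g (f(A, g) = 5 - g*30 = 5 - 30*g)
(-35351 + 36380)*(y(-54) + f(-145, 215)) = (-35351 + 36380)*(-54 + (5 - 30*215)) = 1029*(-54 + (5 - 6450)) = 1029*(-54 - 6445) = 1029*(-6499) = -6687471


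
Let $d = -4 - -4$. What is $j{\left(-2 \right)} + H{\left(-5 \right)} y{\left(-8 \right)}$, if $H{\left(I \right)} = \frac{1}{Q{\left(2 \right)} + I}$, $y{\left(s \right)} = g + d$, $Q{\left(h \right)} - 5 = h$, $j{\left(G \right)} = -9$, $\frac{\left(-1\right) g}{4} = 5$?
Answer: $-19$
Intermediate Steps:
$g = -20$ ($g = \left(-4\right) 5 = -20$)
$Q{\left(h \right)} = 5 + h$
$d = 0$ ($d = -4 + 4 = 0$)
$y{\left(s \right)} = -20$ ($y{\left(s \right)} = -20 + 0 = -20$)
$H{\left(I \right)} = \frac{1}{7 + I}$ ($H{\left(I \right)} = \frac{1}{\left(5 + 2\right) + I} = \frac{1}{7 + I}$)
$j{\left(-2 \right)} + H{\left(-5 \right)} y{\left(-8 \right)} = -9 + \frac{1}{7 - 5} \left(-20\right) = -9 + \frac{1}{2} \left(-20\right) = -9 - 10 = -19$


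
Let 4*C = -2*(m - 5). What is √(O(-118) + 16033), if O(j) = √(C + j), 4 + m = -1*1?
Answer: √(16033 + I*√113) ≈ 126.62 + 0.042*I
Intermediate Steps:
m = -5 (m = -4 - 1*1 = -4 - 1 = -5)
C = 5 (C = (-2*(-5 - 5))/4 = (-2*(-10))/4 = (¼)*20 = 5)
O(j) = √(5 + j)
√(O(-118) + 16033) = √(√(5 - 118) + 16033) = √(√(-113) + 16033) = √(I*√113 + 16033) = √(16033 + I*√113)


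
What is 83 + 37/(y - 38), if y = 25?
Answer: 1042/13 ≈ 80.154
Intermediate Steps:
83 + 37/(y - 38) = 83 + 37/(25 - 38) = 83 + 37/(-13) = 83 + 37*(-1/13) = 83 - 37/13 = 1042/13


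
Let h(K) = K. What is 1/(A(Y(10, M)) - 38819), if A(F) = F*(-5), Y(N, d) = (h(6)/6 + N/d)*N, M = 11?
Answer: -11/428059 ≈ -2.5697e-5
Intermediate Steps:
Y(N, d) = N*(1 + N/d) (Y(N, d) = (6/6 + N/d)*N = (6*(⅙) + N/d)*N = (1 + N/d)*N = N*(1 + N/d))
A(F) = -5*F
1/(A(Y(10, M)) - 38819) = 1/(-50*(10 + 11)/11 - 38819) = 1/(-50*21/11 - 38819) = 1/(-5*210/11 - 38819) = 1/(-1050/11 - 38819) = 1/(-428059/11) = -11/428059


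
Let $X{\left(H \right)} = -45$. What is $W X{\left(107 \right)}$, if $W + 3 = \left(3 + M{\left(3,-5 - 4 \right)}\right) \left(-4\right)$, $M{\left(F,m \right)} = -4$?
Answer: $-45$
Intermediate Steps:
$W = 1$ ($W = -3 + \left(3 - 4\right) \left(-4\right) = -3 - -4 = -3 + 4 = 1$)
$W X{\left(107 \right)} = 1 \left(-45\right) = -45$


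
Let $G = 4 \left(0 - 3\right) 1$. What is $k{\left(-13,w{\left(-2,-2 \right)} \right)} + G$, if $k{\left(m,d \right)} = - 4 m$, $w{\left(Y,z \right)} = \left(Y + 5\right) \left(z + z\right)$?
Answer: $40$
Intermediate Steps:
$G = -12$ ($G = 4 \left(0 - 3\right) 1 = 4 \left(-3\right) 1 = \left(-12\right) 1 = -12$)
$w{\left(Y,z \right)} = 2 z \left(5 + Y\right)$ ($w{\left(Y,z \right)} = \left(5 + Y\right) 2 z = 2 z \left(5 + Y\right)$)
$k{\left(-13,w{\left(-2,-2 \right)} \right)} + G = \left(-4\right) \left(-13\right) - 12 = 52 - 12 = 40$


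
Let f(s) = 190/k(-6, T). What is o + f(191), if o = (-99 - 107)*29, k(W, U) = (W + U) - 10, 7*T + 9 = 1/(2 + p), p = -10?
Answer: -305234/51 ≈ -5985.0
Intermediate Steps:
T = -73/56 (T = -9/7 + 1/(7*(2 - 10)) = -9/7 + (1/7)/(-8) = -9/7 + (1/7)*(-1/8) = -9/7 - 1/56 = -73/56 ≈ -1.3036)
k(W, U) = -10 + U + W (k(W, U) = (U + W) - 10 = -10 + U + W)
o = -5974 (o = -206*29 = -5974)
f(s) = -560/51 (f(s) = 190/(-10 - 73/56 - 6) = 190/(-969/56) = 190*(-56/969) = -560/51)
o + f(191) = -5974 - 560/51 = -305234/51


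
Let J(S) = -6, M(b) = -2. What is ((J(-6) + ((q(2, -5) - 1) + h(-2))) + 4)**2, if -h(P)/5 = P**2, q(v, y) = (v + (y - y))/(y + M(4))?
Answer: 26569/49 ≈ 542.22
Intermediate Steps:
q(v, y) = v/(-2 + y) (q(v, y) = (v + (y - y))/(y - 2) = (v + 0)/(-2 + y) = v/(-2 + y))
h(P) = -5*P**2
((J(-6) + ((q(2, -5) - 1) + h(-2))) + 4)**2 = ((-6 + ((2/(-2 - 5) - 1) - 5*(-2)**2)) + 4)**2 = ((-6 + ((2/(-7) - 1) - 5*4)) + 4)**2 = ((-6 + ((2*(-1/7) - 1) - 20)) + 4)**2 = ((-6 + ((-2/7 - 1) - 20)) + 4)**2 = ((-6 + (-9/7 - 20)) + 4)**2 = ((-6 - 149/7) + 4)**2 = (-191/7 + 4)**2 = (-163/7)**2 = 26569/49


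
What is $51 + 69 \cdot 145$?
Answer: $10056$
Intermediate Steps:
$51 + 69 \cdot 145 = 51 + 10005 = 10056$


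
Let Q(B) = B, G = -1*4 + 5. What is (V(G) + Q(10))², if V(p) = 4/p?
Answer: 196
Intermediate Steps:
G = 1 (G = -4 + 5 = 1)
(V(G) + Q(10))² = (4/1 + 10)² = (4*1 + 10)² = (4 + 10)² = 14² = 196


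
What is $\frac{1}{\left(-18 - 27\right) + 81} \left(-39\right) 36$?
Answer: $-39$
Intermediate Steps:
$\frac{1}{\left(-18 - 27\right) + 81} \left(-39\right) 36 = \frac{1}{-45 + 81} \left(-39\right) 36 = \frac{1}{36} \left(-39\right) 36 = \left(- \frac{13}{12}\right) 36 = -39$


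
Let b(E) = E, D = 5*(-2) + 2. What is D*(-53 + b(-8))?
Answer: 488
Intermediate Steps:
D = -8 (D = -10 + 2 = -8)
D*(-53 + b(-8)) = -8*(-53 - 8) = -8*(-61) = 488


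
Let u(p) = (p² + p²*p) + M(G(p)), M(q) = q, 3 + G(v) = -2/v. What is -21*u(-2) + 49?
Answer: 175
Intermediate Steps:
G(v) = -3 - 2/v
u(p) = -3 + p² + p³ - 2/p (u(p) = (p² + p²*p) + (-3 - 2/p) = (p² + p³) + (-3 - 2/p) = -3 + p² + p³ - 2/p)
-21*u(-2) + 49 = -21*(-3 + (-2)² + (-2)³ - 2/(-2)) + 49 = -21*(-3 + 4 - 8 - 2*(-½)) + 49 = -21*(-3 + 4 - 8 + 1) + 49 = -21*(-6) + 49 = 126 + 49 = 175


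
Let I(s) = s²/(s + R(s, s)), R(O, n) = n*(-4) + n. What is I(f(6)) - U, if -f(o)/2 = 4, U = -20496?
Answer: 20500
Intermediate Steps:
R(O, n) = -3*n (R(O, n) = -4*n + n = -3*n)
f(o) = -8 (f(o) = -2*4 = -8)
I(s) = -s/2 (I(s) = s²/(s - 3*s) = s²/((-2*s)) = (-1/(2*s))*s² = -s/2)
I(f(6)) - U = -½*(-8) - 1*(-20496) = 4 + 20496 = 20500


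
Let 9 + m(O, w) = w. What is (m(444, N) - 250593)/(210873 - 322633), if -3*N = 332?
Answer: 376069/167640 ≈ 2.2433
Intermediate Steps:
N = -332/3 (N = -⅓*332 = -332/3 ≈ -110.67)
m(O, w) = -9 + w
(m(444, N) - 250593)/(210873 - 322633) = ((-9 - 332/3) - 250593)/(210873 - 322633) = (-359/3 - 250593)/(-111760) = -752138/3*(-1/111760) = 376069/167640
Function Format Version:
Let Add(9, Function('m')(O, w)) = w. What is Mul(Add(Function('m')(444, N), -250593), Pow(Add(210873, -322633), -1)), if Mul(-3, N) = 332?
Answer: Rational(376069, 167640) ≈ 2.2433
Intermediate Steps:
N = Rational(-332, 3) (N = Mul(Rational(-1, 3), 332) = Rational(-332, 3) ≈ -110.67)
Function('m')(O, w) = Add(-9, w)
Mul(Add(Function('m')(444, N), -250593), Pow(Add(210873, -322633), -1)) = Mul(Add(Add(-9, Rational(-332, 3)), -250593), Pow(Add(210873, -322633), -1)) = Mul(Add(Rational(-359, 3), -250593), Pow(-111760, -1)) = Mul(Rational(-752138, 3), Rational(-1, 111760)) = Rational(376069, 167640)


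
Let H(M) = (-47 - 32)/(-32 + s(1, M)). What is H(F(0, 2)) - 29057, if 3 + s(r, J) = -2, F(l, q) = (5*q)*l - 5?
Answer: -1075030/37 ≈ -29055.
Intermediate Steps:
F(l, q) = -5 + 5*l*q (F(l, q) = 5*l*q - 5 = -5 + 5*l*q)
s(r, J) = -5 (s(r, J) = -3 - 2 = -5)
H(M) = 79/37 (H(M) = (-47 - 32)/(-32 - 5) = -79/(-37) = -79*(-1/37) = 79/37)
H(F(0, 2)) - 29057 = 79/37 - 29057 = -1075030/37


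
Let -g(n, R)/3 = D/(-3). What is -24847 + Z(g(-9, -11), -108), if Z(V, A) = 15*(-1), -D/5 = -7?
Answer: -24862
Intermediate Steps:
D = 35 (D = -5*(-7) = 35)
g(n, R) = 35 (g(n, R) = -105/(-3) = -105*(-1)/3 = -3*(-35/3) = 35)
Z(V, A) = -15
-24847 + Z(g(-9, -11), -108) = -24847 - 15 = -24862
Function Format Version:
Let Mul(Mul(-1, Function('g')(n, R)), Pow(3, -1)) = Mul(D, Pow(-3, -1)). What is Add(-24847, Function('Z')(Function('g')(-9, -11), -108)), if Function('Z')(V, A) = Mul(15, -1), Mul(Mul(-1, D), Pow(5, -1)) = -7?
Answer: -24862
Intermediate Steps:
D = 35 (D = Mul(-5, -7) = 35)
Function('g')(n, R) = 35 (Function('g')(n, R) = Mul(-3, Mul(35, Pow(-3, -1))) = Mul(-3, Mul(35, Rational(-1, 3))) = Mul(-3, Rational(-35, 3)) = 35)
Function('Z')(V, A) = -15
Add(-24847, Function('Z')(Function('g')(-9, -11), -108)) = Add(-24847, -15) = -24862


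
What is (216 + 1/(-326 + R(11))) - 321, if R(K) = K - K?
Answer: -34231/326 ≈ -105.00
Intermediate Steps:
R(K) = 0
(216 + 1/(-326 + R(11))) - 321 = (216 + 1/(-326 + 0)) - 321 = (216 + 1/(-326)) - 321 = (216 - 1/326) - 321 = 70415/326 - 321 = -34231/326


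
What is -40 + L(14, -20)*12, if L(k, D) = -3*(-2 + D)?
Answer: 752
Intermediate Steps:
L(k, D) = 6 - 3*D
-40 + L(14, -20)*12 = -40 + (6 - 3*(-20))*12 = -40 + (6 + 60)*12 = -40 + 66*12 = -40 + 792 = 752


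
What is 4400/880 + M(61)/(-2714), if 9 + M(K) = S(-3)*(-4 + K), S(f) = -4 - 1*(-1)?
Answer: 6875/1357 ≈ 5.0663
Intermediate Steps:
S(f) = -3 (S(f) = -4 + 1 = -3)
M(K) = 3 - 3*K (M(K) = -9 - 3*(-4 + K) = -9 + (12 - 3*K) = 3 - 3*K)
4400/880 + M(61)/(-2714) = 4400/880 + (3 - 3*61)/(-2714) = 4400*(1/880) + (3 - 183)*(-1/2714) = 5 - 180*(-1/2714) = 5 + 90/1357 = 6875/1357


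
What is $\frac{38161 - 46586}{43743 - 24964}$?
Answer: $- \frac{8425}{18779} \approx -0.44864$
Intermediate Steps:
$\frac{38161 - 46586}{43743 - 24964} = - \frac{8425}{18779}$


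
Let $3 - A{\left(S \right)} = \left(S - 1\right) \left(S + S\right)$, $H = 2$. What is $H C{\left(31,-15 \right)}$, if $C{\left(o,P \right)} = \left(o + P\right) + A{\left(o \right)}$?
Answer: $-3682$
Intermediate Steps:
$A{\left(S \right)} = 3 - 2 S \left(-1 + S\right)$ ($A{\left(S \right)} = 3 - \left(S - 1\right) \left(S + S\right) = 3 - \left(-1 + S\right) 2 S = 3 - 2 S \left(-1 + S\right)$)
$C{\left(o,P \right)} = 3 + P - 2 o^{2} + 3 o$ ($C{\left(o,P \right)} = \left(o + P\right) + \left(3 - 2 o^{2} + 2 o\right) = \left(P + o\right) + \left(3 - 2 o^{2} + 2 o\right) = 3 + P - 2 o^{2} + 3 o$)
$H C{\left(31,-15 \right)} = 2 \left(3 - 15 - 2 \cdot 31^{2} + 3 \cdot 31\right) = 2 \left(3 - 15 - 1922 + 93\right) = 2 \left(-1841\right) = -3682$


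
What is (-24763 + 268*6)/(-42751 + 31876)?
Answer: 4631/2175 ≈ 2.1292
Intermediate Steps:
(-24763 + 268*6)/(-42751 + 31876) = (-24763 + 1608)/(-10875) = -23155*(-1/10875) = 4631/2175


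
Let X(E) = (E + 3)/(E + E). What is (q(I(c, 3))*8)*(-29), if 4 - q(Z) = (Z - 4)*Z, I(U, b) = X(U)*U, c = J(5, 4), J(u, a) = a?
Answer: -1334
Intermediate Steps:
c = 4
X(E) = (3 + E)/(2*E) (X(E) = (3 + E)/((2*E)) = (3 + E)*(1/(2*E)) = (3 + E)/(2*E))
I(U, b) = 3/2 + U/2 (I(U, b) = ((3 + U)/(2*U))*U = 3/2 + U/2)
q(Z) = 4 - Z*(-4 + Z) (q(Z) = 4 - (Z - 4)*Z = 4 - (-4 + Z)*Z = 4 - Z*(-4 + Z))
(q(I(c, 3))*8)*(-29) = ((4 - (3/2 + (½)*4)² + 4*(3/2 + (½)*4))*8)*(-29) = ((4 - (3/2 + 2)² + 4*(3/2 + 2))*8)*(-29) = ((4 - (7/2)² + 4*(7/2))*8)*(-29) = ((4 - 1*49/4 + 14)*8)*(-29) = ((4 - 49/4 + 14)*8)*(-29) = ((23/4)*8)*(-29) = 46*(-29) = -1334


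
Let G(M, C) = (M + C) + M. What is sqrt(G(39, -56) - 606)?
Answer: 2*I*sqrt(146) ≈ 24.166*I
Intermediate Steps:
G(M, C) = C + 2*M (G(M, C) = (C + M) + M = C + 2*M)
sqrt(G(39, -56) - 606) = sqrt((-56 + 2*39) - 606) = sqrt((-56 + 78) - 606) = sqrt(22 - 606) = sqrt(-584) = 2*I*sqrt(146)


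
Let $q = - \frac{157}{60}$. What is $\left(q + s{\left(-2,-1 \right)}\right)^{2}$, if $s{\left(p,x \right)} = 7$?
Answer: $\frac{69169}{3600} \approx 19.214$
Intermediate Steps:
$q = - \frac{157}{60}$ ($q = \left(-157\right) \frac{1}{60} = - \frac{157}{60} \approx -2.6167$)
$\left(q + s{\left(-2,-1 \right)}\right)^{2} = \left(- \frac{157}{60} + 7\right)^{2} = \left(\frac{263}{60}\right)^{2} = \frac{69169}{3600}$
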